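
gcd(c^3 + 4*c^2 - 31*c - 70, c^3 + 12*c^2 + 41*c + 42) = c^2 + 9*c + 14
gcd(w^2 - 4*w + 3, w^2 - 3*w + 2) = w - 1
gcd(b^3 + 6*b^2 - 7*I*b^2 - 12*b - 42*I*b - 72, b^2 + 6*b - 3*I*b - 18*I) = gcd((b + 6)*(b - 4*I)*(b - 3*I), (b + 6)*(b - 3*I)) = b^2 + b*(6 - 3*I) - 18*I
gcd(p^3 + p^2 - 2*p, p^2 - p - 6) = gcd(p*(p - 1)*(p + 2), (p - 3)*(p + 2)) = p + 2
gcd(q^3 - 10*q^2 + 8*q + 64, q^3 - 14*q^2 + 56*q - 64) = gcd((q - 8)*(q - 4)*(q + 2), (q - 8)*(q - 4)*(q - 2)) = q^2 - 12*q + 32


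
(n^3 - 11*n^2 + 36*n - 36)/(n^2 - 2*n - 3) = (n^2 - 8*n + 12)/(n + 1)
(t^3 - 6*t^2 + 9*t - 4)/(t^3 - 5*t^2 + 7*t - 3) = (t - 4)/(t - 3)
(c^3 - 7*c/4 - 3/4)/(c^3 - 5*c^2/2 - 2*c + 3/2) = (4*c^2 - 4*c - 3)/(2*(2*c^2 - 7*c + 3))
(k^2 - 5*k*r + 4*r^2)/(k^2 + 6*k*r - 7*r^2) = (k - 4*r)/(k + 7*r)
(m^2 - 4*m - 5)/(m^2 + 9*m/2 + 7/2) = 2*(m - 5)/(2*m + 7)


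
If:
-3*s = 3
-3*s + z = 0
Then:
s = -1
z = -3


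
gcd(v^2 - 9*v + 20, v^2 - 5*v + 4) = v - 4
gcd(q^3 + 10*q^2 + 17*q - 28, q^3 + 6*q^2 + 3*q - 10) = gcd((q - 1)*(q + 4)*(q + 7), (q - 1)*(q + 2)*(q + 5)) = q - 1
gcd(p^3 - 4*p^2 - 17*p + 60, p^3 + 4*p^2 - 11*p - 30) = p - 3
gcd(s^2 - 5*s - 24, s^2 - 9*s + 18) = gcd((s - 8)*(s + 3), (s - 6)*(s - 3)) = 1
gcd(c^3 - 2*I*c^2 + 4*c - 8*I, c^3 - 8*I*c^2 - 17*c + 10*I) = c - 2*I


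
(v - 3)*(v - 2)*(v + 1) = v^3 - 4*v^2 + v + 6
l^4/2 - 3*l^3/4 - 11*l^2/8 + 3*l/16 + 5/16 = (l/2 + 1/4)*(l - 5/2)*(l - 1/2)*(l + 1)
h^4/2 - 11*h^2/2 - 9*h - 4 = (h/2 + 1)*(h - 4)*(h + 1)^2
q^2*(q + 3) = q^3 + 3*q^2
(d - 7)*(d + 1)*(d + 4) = d^3 - 2*d^2 - 31*d - 28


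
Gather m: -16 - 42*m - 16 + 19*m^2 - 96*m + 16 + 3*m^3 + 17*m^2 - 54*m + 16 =3*m^3 + 36*m^2 - 192*m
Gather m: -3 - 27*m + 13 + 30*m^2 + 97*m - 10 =30*m^2 + 70*m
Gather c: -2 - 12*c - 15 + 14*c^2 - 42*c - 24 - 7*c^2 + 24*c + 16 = 7*c^2 - 30*c - 25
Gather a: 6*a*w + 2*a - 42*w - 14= a*(6*w + 2) - 42*w - 14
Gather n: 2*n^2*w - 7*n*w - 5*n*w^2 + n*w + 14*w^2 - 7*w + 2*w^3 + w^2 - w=2*n^2*w + n*(-5*w^2 - 6*w) + 2*w^3 + 15*w^2 - 8*w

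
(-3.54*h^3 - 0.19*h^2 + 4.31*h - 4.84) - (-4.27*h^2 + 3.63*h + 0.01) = -3.54*h^3 + 4.08*h^2 + 0.68*h - 4.85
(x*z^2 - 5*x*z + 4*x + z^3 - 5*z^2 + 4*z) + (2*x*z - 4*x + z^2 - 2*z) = x*z^2 - 3*x*z + z^3 - 4*z^2 + 2*z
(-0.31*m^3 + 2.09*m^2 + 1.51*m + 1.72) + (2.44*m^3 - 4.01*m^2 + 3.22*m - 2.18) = 2.13*m^3 - 1.92*m^2 + 4.73*m - 0.46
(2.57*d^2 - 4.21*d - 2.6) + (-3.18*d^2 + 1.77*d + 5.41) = -0.61*d^2 - 2.44*d + 2.81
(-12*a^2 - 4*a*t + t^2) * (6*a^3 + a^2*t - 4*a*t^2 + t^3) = -72*a^5 - 36*a^4*t + 50*a^3*t^2 + 5*a^2*t^3 - 8*a*t^4 + t^5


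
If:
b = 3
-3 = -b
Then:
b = 3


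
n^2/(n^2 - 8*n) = n/(n - 8)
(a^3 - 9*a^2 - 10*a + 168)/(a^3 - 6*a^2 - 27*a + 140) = (a^2 - 2*a - 24)/(a^2 + a - 20)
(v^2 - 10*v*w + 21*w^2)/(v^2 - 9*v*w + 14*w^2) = (v - 3*w)/(v - 2*w)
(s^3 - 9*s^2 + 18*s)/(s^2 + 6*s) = (s^2 - 9*s + 18)/(s + 6)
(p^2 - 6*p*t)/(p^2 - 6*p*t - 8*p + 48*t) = p/(p - 8)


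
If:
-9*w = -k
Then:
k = 9*w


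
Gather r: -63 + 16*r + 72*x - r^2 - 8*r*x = -r^2 + r*(16 - 8*x) + 72*x - 63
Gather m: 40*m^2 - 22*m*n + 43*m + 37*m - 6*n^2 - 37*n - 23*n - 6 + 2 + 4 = 40*m^2 + m*(80 - 22*n) - 6*n^2 - 60*n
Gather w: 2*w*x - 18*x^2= 2*w*x - 18*x^2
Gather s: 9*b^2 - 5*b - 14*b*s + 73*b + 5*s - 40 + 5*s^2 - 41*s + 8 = 9*b^2 + 68*b + 5*s^2 + s*(-14*b - 36) - 32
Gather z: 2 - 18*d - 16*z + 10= -18*d - 16*z + 12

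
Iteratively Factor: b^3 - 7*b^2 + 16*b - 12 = (b - 2)*(b^2 - 5*b + 6) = (b - 2)^2*(b - 3)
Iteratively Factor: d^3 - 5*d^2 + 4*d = (d)*(d^2 - 5*d + 4) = d*(d - 4)*(d - 1)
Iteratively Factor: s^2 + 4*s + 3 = (s + 1)*(s + 3)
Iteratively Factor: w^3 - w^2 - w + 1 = (w + 1)*(w^2 - 2*w + 1) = (w - 1)*(w + 1)*(w - 1)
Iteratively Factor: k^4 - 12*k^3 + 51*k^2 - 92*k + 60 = (k - 2)*(k^3 - 10*k^2 + 31*k - 30) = (k - 2)^2*(k^2 - 8*k + 15) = (k - 3)*(k - 2)^2*(k - 5)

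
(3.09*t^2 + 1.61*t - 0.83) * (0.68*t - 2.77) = 2.1012*t^3 - 7.4645*t^2 - 5.0241*t + 2.2991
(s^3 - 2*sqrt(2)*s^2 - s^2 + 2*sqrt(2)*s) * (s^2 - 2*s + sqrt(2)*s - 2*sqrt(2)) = s^5 - 3*s^4 - sqrt(2)*s^4 - 2*s^3 + 3*sqrt(2)*s^3 - 2*sqrt(2)*s^2 + 12*s^2 - 8*s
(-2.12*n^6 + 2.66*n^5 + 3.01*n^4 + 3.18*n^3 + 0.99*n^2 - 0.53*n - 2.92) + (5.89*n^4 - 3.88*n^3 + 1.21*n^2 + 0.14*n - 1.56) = -2.12*n^6 + 2.66*n^5 + 8.9*n^4 - 0.7*n^3 + 2.2*n^2 - 0.39*n - 4.48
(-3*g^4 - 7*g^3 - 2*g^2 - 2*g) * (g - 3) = -3*g^5 + 2*g^4 + 19*g^3 + 4*g^2 + 6*g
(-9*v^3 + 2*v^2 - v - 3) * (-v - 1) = 9*v^4 + 7*v^3 - v^2 + 4*v + 3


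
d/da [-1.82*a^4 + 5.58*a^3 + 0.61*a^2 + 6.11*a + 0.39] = -7.28*a^3 + 16.74*a^2 + 1.22*a + 6.11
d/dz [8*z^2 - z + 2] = 16*z - 1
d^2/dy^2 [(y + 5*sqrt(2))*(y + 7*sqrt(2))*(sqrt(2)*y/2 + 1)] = 3*sqrt(2)*y + 26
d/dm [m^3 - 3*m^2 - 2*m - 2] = 3*m^2 - 6*m - 2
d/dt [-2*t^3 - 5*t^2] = 2*t*(-3*t - 5)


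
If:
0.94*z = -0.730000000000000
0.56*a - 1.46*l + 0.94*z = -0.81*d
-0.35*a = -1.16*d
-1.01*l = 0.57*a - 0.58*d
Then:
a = 0.53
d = 0.16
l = -0.21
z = -0.78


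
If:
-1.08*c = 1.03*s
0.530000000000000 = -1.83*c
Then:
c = -0.29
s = 0.30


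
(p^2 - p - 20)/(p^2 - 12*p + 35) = (p + 4)/(p - 7)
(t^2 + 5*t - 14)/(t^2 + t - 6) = (t + 7)/(t + 3)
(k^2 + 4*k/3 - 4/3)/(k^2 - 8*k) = (3*k^2 + 4*k - 4)/(3*k*(k - 8))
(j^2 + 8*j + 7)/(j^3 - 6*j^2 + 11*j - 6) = (j^2 + 8*j + 7)/(j^3 - 6*j^2 + 11*j - 6)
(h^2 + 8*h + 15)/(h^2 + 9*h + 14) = (h^2 + 8*h + 15)/(h^2 + 9*h + 14)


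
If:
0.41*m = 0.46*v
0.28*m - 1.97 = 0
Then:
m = 7.04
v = 6.27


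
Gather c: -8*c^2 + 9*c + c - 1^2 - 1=-8*c^2 + 10*c - 2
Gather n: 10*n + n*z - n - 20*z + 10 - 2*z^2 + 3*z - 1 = n*(z + 9) - 2*z^2 - 17*z + 9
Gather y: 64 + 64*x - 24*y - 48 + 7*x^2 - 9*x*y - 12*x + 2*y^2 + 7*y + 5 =7*x^2 + 52*x + 2*y^2 + y*(-9*x - 17) + 21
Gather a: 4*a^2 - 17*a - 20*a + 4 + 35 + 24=4*a^2 - 37*a + 63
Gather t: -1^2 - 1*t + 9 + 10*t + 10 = 9*t + 18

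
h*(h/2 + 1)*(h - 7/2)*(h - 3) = h^4/2 - 9*h^3/4 - 5*h^2/4 + 21*h/2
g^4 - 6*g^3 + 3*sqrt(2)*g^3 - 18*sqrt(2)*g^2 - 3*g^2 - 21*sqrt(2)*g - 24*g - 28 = (g - 7)*(g + 1)*(g + sqrt(2))*(g + 2*sqrt(2))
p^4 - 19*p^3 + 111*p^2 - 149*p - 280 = (p - 8)*(p - 7)*(p - 5)*(p + 1)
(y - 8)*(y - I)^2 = y^3 - 8*y^2 - 2*I*y^2 - y + 16*I*y + 8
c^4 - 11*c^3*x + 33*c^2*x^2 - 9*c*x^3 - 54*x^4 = (c - 6*x)*(c - 3*x)^2*(c + x)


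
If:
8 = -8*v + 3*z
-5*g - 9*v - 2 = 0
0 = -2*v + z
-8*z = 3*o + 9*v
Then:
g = 34/5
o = 100/3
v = -4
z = -8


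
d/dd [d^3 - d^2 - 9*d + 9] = 3*d^2 - 2*d - 9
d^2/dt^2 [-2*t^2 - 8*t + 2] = -4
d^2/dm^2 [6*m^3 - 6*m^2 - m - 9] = 36*m - 12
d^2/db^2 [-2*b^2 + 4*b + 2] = -4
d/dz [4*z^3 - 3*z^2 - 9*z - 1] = 12*z^2 - 6*z - 9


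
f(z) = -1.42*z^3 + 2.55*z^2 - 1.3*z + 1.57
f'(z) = -4.26*z^2 + 5.1*z - 1.3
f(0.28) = 1.37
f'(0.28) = -0.21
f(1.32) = 1.03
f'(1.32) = -1.99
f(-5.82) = 375.45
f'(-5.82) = -175.28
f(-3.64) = 108.57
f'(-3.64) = -76.31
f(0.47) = 1.37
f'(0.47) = 0.16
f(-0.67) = 4.01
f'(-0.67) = -6.63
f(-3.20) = 78.37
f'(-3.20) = -61.24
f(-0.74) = 4.50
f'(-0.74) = -7.41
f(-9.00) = 1255.00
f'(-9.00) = -392.26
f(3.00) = -17.72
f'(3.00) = -24.34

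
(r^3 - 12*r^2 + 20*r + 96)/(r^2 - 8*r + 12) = (r^2 - 6*r - 16)/(r - 2)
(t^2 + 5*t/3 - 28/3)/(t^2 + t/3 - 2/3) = (3*t^2 + 5*t - 28)/(3*t^2 + t - 2)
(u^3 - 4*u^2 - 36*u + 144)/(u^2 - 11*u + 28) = (u^2 - 36)/(u - 7)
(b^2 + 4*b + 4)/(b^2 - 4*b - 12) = (b + 2)/(b - 6)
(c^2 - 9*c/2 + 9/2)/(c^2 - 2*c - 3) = (c - 3/2)/(c + 1)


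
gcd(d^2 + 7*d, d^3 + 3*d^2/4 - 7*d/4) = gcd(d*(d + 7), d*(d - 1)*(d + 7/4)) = d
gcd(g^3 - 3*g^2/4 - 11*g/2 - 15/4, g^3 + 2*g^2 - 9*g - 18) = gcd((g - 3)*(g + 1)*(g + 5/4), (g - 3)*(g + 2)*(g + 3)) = g - 3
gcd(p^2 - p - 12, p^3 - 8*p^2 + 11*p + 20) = p - 4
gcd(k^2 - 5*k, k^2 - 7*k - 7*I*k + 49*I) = 1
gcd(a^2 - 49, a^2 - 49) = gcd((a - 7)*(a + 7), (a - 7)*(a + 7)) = a^2 - 49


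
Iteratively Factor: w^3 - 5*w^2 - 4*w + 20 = (w - 5)*(w^2 - 4) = (w - 5)*(w + 2)*(w - 2)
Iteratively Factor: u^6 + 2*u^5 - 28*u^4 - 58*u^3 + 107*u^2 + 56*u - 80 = (u - 1)*(u^5 + 3*u^4 - 25*u^3 - 83*u^2 + 24*u + 80) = (u - 1)*(u + 1)*(u^4 + 2*u^3 - 27*u^2 - 56*u + 80) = (u - 1)^2*(u + 1)*(u^3 + 3*u^2 - 24*u - 80) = (u - 5)*(u - 1)^2*(u + 1)*(u^2 + 8*u + 16) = (u - 5)*(u - 1)^2*(u + 1)*(u + 4)*(u + 4)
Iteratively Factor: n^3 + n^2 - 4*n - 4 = (n - 2)*(n^2 + 3*n + 2) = (n - 2)*(n + 1)*(n + 2)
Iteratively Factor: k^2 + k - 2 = (k + 2)*(k - 1)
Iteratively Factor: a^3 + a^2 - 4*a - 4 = (a + 2)*(a^2 - a - 2) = (a - 2)*(a + 2)*(a + 1)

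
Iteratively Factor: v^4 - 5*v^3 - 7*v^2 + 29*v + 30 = (v + 2)*(v^3 - 7*v^2 + 7*v + 15) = (v + 1)*(v + 2)*(v^2 - 8*v + 15) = (v - 3)*(v + 1)*(v + 2)*(v - 5)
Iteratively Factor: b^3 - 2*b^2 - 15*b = (b + 3)*(b^2 - 5*b) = b*(b + 3)*(b - 5)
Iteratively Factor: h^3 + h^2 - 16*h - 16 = (h - 4)*(h^2 + 5*h + 4) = (h - 4)*(h + 4)*(h + 1)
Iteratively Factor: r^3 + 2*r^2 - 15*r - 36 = (r - 4)*(r^2 + 6*r + 9) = (r - 4)*(r + 3)*(r + 3)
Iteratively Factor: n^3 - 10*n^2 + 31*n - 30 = (n - 2)*(n^2 - 8*n + 15) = (n - 3)*(n - 2)*(n - 5)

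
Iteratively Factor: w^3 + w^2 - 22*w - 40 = (w - 5)*(w^2 + 6*w + 8) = (w - 5)*(w + 4)*(w + 2)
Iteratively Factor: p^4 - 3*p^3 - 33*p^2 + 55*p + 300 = (p - 5)*(p^3 + 2*p^2 - 23*p - 60) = (p - 5)*(p + 4)*(p^2 - 2*p - 15) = (p - 5)*(p + 3)*(p + 4)*(p - 5)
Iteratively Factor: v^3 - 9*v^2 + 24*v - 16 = (v - 4)*(v^2 - 5*v + 4) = (v - 4)*(v - 1)*(v - 4)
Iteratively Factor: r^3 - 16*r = (r - 4)*(r^2 + 4*r) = r*(r - 4)*(r + 4)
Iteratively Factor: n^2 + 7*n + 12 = (n + 3)*(n + 4)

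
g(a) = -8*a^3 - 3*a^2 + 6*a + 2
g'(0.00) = 6.00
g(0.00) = 2.00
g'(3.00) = -228.00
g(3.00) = -223.00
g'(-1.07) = -15.06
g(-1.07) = 1.95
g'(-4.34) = -420.01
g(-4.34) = 573.43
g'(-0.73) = -2.41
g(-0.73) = -0.87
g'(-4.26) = -403.98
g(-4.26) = 540.47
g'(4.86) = -590.03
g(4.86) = -958.03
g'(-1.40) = -32.64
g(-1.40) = 9.67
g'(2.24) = -127.86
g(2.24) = -89.53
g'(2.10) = -112.44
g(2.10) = -72.72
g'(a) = -24*a^2 - 6*a + 6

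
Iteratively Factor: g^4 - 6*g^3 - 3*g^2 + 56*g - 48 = (g - 4)*(g^3 - 2*g^2 - 11*g + 12) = (g - 4)*(g - 1)*(g^2 - g - 12) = (g - 4)^2*(g - 1)*(g + 3)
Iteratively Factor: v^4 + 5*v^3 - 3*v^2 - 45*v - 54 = (v - 3)*(v^3 + 8*v^2 + 21*v + 18) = (v - 3)*(v + 3)*(v^2 + 5*v + 6) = (v - 3)*(v + 3)^2*(v + 2)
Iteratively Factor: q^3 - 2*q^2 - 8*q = (q - 4)*(q^2 + 2*q) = (q - 4)*(q + 2)*(q)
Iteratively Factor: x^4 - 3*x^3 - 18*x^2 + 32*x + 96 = (x - 4)*(x^3 + x^2 - 14*x - 24) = (x - 4)*(x + 2)*(x^2 - x - 12) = (x - 4)^2*(x + 2)*(x + 3)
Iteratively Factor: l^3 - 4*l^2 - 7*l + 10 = (l - 1)*(l^2 - 3*l - 10) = (l - 1)*(l + 2)*(l - 5)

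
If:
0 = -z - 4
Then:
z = -4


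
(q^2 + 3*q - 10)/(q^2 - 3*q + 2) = (q + 5)/(q - 1)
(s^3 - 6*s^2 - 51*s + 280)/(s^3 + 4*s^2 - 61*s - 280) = (s - 5)/(s + 5)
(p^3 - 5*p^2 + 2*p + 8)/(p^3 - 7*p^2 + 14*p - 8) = (p + 1)/(p - 1)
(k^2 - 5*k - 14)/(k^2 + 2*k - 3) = (k^2 - 5*k - 14)/(k^2 + 2*k - 3)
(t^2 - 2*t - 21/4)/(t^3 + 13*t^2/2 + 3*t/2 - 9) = (t - 7/2)/(t^2 + 5*t - 6)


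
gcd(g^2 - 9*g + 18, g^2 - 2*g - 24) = g - 6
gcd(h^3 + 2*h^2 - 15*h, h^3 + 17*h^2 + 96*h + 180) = h + 5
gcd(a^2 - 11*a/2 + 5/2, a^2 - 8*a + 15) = a - 5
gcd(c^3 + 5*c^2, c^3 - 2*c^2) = c^2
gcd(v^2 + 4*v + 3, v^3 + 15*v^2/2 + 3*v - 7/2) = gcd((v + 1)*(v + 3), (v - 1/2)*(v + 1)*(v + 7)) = v + 1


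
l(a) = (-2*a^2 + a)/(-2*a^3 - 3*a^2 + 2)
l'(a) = (1 - 4*a)/(-2*a^3 - 3*a^2 + 2) + (-2*a^2 + a)*(6*a^2 + 6*a)/(-2*a^3 - 3*a^2 + 2)^2 = (-6*a^2*(a + 1)*(2*a - 1) + (4*a - 1)*(2*a^3 + 3*a^2 - 2))/(2*a^3 + 3*a^2 - 2)^2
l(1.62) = 0.25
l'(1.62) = -0.07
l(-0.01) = -0.01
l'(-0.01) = 0.52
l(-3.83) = -0.47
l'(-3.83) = -0.20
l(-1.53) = -2.90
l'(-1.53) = -3.27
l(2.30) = 0.22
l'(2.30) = -0.04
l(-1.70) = -2.37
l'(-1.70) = -2.89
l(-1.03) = -3.14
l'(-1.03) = 4.52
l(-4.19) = -0.41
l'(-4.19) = -0.15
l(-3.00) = -0.72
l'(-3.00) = -0.45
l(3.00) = 0.19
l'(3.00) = -0.03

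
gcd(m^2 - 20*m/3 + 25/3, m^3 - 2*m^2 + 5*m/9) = m - 5/3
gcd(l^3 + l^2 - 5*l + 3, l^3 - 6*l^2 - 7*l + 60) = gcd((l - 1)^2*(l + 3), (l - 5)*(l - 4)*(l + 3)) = l + 3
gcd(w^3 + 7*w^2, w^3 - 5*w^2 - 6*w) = w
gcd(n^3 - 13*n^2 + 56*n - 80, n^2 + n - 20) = n - 4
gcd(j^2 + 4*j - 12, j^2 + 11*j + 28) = 1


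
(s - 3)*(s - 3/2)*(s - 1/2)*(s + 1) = s^4 - 4*s^3 + 7*s^2/4 + 9*s/2 - 9/4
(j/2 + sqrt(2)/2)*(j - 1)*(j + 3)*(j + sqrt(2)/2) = j^4/2 + j^3 + 3*sqrt(2)*j^3/4 - j^2 + 3*sqrt(2)*j^2/2 - 9*sqrt(2)*j/4 + j - 3/2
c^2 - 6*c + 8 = (c - 4)*(c - 2)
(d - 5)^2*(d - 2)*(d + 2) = d^4 - 10*d^3 + 21*d^2 + 40*d - 100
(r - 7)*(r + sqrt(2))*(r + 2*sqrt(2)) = r^3 - 7*r^2 + 3*sqrt(2)*r^2 - 21*sqrt(2)*r + 4*r - 28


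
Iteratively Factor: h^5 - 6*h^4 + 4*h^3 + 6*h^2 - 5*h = (h)*(h^4 - 6*h^3 + 4*h^2 + 6*h - 5) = h*(h - 5)*(h^3 - h^2 - h + 1) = h*(h - 5)*(h + 1)*(h^2 - 2*h + 1) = h*(h - 5)*(h - 1)*(h + 1)*(h - 1)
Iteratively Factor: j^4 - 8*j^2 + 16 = (j + 2)*(j^3 - 2*j^2 - 4*j + 8) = (j + 2)^2*(j^2 - 4*j + 4) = (j - 2)*(j + 2)^2*(j - 2)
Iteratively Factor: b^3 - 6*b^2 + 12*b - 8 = (b - 2)*(b^2 - 4*b + 4) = (b - 2)^2*(b - 2)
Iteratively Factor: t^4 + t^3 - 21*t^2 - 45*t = (t - 5)*(t^3 + 6*t^2 + 9*t) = t*(t - 5)*(t^2 + 6*t + 9) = t*(t - 5)*(t + 3)*(t + 3)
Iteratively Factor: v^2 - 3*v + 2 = (v - 1)*(v - 2)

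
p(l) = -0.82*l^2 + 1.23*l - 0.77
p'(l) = 1.23 - 1.64*l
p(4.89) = -14.36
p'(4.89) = -6.79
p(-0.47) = -1.53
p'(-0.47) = 2.00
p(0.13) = -0.62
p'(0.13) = 1.02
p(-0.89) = -2.51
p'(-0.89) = 2.69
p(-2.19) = -7.40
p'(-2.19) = 4.82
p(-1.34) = -3.89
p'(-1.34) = 3.43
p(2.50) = -2.82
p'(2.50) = -2.87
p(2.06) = -1.72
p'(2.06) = -2.15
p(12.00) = -104.09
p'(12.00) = -18.45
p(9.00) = -56.12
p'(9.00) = -13.53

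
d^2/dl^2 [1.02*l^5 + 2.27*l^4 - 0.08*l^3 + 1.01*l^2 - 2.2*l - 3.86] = 20.4*l^3 + 27.24*l^2 - 0.48*l + 2.02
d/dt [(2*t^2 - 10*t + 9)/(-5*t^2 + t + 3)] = 3*(-16*t^2 + 34*t - 13)/(25*t^4 - 10*t^3 - 29*t^2 + 6*t + 9)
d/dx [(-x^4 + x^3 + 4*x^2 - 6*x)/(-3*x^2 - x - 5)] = (6*x^5 + 18*x^3 - 37*x^2 - 40*x + 30)/(9*x^4 + 6*x^3 + 31*x^2 + 10*x + 25)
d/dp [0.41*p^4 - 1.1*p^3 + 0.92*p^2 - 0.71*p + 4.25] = 1.64*p^3 - 3.3*p^2 + 1.84*p - 0.71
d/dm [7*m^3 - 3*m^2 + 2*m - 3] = 21*m^2 - 6*m + 2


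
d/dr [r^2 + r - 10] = 2*r + 1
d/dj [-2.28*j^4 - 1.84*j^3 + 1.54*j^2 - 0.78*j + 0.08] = -9.12*j^3 - 5.52*j^2 + 3.08*j - 0.78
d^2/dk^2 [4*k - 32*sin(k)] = 32*sin(k)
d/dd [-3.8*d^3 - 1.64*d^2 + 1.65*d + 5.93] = -11.4*d^2 - 3.28*d + 1.65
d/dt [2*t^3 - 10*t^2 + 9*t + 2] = 6*t^2 - 20*t + 9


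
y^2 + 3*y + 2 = (y + 1)*(y + 2)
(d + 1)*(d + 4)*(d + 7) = d^3 + 12*d^2 + 39*d + 28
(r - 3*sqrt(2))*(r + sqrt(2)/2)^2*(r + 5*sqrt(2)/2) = r^4 + sqrt(2)*r^3/2 - 31*r^2/2 - 61*sqrt(2)*r/4 - 15/2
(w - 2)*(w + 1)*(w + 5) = w^3 + 4*w^2 - 7*w - 10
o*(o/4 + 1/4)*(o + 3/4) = o^3/4 + 7*o^2/16 + 3*o/16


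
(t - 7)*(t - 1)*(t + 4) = t^3 - 4*t^2 - 25*t + 28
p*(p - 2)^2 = p^3 - 4*p^2 + 4*p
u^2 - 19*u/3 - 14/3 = (u - 7)*(u + 2/3)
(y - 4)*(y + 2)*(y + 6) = y^3 + 4*y^2 - 20*y - 48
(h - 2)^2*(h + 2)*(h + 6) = h^4 + 4*h^3 - 16*h^2 - 16*h + 48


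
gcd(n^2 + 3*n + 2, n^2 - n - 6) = n + 2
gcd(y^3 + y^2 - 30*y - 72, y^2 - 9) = y + 3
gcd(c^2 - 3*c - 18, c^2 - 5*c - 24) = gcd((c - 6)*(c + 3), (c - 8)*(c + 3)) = c + 3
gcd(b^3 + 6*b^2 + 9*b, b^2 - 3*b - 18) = b + 3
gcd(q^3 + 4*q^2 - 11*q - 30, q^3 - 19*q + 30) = q^2 + 2*q - 15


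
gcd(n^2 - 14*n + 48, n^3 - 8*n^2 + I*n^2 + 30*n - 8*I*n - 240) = n - 8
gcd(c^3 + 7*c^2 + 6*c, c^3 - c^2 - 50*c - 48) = c^2 + 7*c + 6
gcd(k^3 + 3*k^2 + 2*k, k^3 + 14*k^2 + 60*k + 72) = k + 2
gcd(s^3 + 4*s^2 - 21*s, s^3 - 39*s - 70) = 1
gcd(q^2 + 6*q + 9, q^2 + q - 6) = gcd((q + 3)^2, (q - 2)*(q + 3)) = q + 3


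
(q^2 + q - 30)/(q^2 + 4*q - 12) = (q - 5)/(q - 2)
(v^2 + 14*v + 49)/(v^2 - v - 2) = (v^2 + 14*v + 49)/(v^2 - v - 2)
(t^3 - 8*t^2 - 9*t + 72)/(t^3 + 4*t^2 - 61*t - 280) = (t^2 - 9)/(t^2 + 12*t + 35)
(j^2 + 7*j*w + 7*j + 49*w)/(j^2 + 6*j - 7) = (j + 7*w)/(j - 1)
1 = 1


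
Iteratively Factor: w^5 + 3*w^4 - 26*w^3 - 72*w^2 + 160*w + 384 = (w - 4)*(w^4 + 7*w^3 + 2*w^2 - 64*w - 96) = (w - 4)*(w - 3)*(w^3 + 10*w^2 + 32*w + 32) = (w - 4)*(w - 3)*(w + 2)*(w^2 + 8*w + 16) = (w - 4)*(w - 3)*(w + 2)*(w + 4)*(w + 4)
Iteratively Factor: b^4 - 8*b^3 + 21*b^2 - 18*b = (b)*(b^3 - 8*b^2 + 21*b - 18) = b*(b - 3)*(b^2 - 5*b + 6) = b*(b - 3)^2*(b - 2)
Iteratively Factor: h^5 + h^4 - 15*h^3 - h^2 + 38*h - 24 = (h - 1)*(h^4 + 2*h^3 - 13*h^2 - 14*h + 24) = (h - 1)*(h + 2)*(h^3 - 13*h + 12) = (h - 1)*(h + 2)*(h + 4)*(h^2 - 4*h + 3) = (h - 3)*(h - 1)*(h + 2)*(h + 4)*(h - 1)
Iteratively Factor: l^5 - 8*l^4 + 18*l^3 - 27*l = (l)*(l^4 - 8*l^3 + 18*l^2 - 27) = l*(l - 3)*(l^3 - 5*l^2 + 3*l + 9) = l*(l - 3)^2*(l^2 - 2*l - 3) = l*(l - 3)^3*(l + 1)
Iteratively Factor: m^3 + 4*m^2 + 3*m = (m + 3)*(m^2 + m) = m*(m + 3)*(m + 1)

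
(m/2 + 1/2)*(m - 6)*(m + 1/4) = m^3/2 - 19*m^2/8 - 29*m/8 - 3/4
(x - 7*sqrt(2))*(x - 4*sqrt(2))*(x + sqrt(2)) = x^3 - 10*sqrt(2)*x^2 + 34*x + 56*sqrt(2)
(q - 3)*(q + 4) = q^2 + q - 12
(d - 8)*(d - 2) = d^2 - 10*d + 16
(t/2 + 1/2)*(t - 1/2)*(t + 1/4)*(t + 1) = t^4/2 + 7*t^3/8 + 3*t^2/16 - t/4 - 1/16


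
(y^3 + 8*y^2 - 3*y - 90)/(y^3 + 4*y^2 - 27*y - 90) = (y^2 + 2*y - 15)/(y^2 - 2*y - 15)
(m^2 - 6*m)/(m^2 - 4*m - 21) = m*(6 - m)/(-m^2 + 4*m + 21)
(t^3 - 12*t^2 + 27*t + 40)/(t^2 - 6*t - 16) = (t^2 - 4*t - 5)/(t + 2)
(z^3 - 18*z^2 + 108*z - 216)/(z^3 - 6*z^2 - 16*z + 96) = (z^2 - 12*z + 36)/(z^2 - 16)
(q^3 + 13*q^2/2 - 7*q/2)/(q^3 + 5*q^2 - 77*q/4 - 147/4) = 2*q*(2*q - 1)/(4*q^2 - 8*q - 21)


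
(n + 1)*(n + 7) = n^2 + 8*n + 7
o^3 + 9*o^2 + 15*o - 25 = (o - 1)*(o + 5)^2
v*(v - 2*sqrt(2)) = v^2 - 2*sqrt(2)*v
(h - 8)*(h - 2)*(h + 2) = h^3 - 8*h^2 - 4*h + 32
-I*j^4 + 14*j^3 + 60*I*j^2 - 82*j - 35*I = (j + I)*(j + 5*I)*(j + 7*I)*(-I*j + 1)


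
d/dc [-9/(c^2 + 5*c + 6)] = 9*(2*c + 5)/(c^2 + 5*c + 6)^2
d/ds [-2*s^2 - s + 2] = -4*s - 1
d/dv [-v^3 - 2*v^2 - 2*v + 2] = -3*v^2 - 4*v - 2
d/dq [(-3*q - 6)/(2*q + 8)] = -3/(q^2 + 8*q + 16)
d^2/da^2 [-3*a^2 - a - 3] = -6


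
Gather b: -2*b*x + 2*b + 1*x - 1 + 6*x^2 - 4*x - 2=b*(2 - 2*x) + 6*x^2 - 3*x - 3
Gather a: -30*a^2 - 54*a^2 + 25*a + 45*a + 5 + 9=-84*a^2 + 70*a + 14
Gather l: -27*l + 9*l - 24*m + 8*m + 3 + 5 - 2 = -18*l - 16*m + 6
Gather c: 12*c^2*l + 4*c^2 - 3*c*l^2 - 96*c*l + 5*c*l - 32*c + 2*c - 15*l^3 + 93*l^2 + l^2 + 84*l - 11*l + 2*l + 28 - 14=c^2*(12*l + 4) + c*(-3*l^2 - 91*l - 30) - 15*l^3 + 94*l^2 + 75*l + 14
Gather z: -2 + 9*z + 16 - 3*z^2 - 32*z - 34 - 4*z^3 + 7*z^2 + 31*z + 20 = -4*z^3 + 4*z^2 + 8*z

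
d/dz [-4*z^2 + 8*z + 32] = 8 - 8*z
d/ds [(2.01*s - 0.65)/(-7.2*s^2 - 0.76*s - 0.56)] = (14.472*s^2 - 9.36*s - 1.6196)/(51.84*s^4 + 10.944*s^3 + 8.6416*s^2 + 0.8512*s + 0.3136)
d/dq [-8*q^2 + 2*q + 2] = 2 - 16*q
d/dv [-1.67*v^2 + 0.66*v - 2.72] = 0.66 - 3.34*v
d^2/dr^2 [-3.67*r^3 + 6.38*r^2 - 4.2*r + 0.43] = 12.76 - 22.02*r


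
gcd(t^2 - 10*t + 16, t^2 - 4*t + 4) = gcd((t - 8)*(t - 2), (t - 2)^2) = t - 2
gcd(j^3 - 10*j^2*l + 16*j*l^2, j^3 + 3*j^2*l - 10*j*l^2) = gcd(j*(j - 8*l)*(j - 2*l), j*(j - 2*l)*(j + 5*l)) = j^2 - 2*j*l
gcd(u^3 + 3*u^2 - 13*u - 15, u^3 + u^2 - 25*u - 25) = u^2 + 6*u + 5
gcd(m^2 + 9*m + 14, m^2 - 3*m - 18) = 1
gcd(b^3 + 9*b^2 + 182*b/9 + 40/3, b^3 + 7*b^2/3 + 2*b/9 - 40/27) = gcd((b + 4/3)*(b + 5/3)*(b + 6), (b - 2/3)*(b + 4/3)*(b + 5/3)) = b^2 + 3*b + 20/9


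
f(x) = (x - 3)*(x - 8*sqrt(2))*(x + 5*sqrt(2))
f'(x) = (x - 3)*(x - 8*sqrt(2)) + (x - 3)*(x + 5*sqrt(2)) + (x - 8*sqrt(2))*(x + 5*sqrt(2))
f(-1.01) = 299.53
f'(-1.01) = -49.58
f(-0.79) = 288.13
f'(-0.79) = -53.96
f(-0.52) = 272.88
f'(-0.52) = -58.93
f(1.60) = 117.92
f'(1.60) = -82.77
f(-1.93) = 335.67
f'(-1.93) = -28.14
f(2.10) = 76.05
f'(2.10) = -84.46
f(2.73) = 22.71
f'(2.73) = -84.46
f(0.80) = 182.06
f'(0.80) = -76.94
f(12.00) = 117.79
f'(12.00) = 190.90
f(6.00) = -208.37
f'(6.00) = -46.18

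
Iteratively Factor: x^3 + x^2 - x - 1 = (x + 1)*(x^2 - 1) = (x + 1)^2*(x - 1)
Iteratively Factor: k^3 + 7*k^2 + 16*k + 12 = (k + 3)*(k^2 + 4*k + 4) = (k + 2)*(k + 3)*(k + 2)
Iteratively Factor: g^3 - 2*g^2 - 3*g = (g - 3)*(g^2 + g) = (g - 3)*(g + 1)*(g)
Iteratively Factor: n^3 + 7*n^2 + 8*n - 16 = (n - 1)*(n^2 + 8*n + 16) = (n - 1)*(n + 4)*(n + 4)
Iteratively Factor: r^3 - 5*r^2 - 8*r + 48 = (r - 4)*(r^2 - r - 12) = (r - 4)^2*(r + 3)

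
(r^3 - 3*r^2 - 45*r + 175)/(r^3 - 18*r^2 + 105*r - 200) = (r + 7)/(r - 8)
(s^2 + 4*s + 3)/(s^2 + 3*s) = (s + 1)/s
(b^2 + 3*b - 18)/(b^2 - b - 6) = (b + 6)/(b + 2)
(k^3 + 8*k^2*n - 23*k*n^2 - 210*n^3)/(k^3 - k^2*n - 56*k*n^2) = (k^2 + k*n - 30*n^2)/(k*(k - 8*n))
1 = 1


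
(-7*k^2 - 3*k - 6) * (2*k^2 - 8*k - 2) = -14*k^4 + 50*k^3 + 26*k^2 + 54*k + 12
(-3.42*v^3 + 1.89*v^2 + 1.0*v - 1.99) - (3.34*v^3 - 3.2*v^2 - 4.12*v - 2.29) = -6.76*v^3 + 5.09*v^2 + 5.12*v + 0.3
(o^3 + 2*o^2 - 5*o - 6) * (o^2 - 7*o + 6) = o^5 - 5*o^4 - 13*o^3 + 41*o^2 + 12*o - 36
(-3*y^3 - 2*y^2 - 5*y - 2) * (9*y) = -27*y^4 - 18*y^3 - 45*y^2 - 18*y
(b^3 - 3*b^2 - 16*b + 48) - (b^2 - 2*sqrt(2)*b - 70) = b^3 - 4*b^2 - 16*b + 2*sqrt(2)*b + 118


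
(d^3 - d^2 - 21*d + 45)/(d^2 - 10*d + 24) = (d^3 - d^2 - 21*d + 45)/(d^2 - 10*d + 24)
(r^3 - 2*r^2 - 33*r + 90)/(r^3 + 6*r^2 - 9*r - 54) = (r - 5)/(r + 3)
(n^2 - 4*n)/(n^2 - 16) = n/(n + 4)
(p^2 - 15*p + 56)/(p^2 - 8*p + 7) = (p - 8)/(p - 1)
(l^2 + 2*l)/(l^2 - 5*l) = (l + 2)/(l - 5)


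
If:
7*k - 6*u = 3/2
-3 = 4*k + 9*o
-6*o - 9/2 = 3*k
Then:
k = -15/2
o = 3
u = -9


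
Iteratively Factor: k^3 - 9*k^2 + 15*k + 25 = (k + 1)*(k^2 - 10*k + 25) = (k - 5)*(k + 1)*(k - 5)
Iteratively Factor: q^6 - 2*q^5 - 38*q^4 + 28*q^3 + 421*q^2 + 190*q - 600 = (q - 1)*(q^5 - q^4 - 39*q^3 - 11*q^2 + 410*q + 600) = (q - 1)*(q + 2)*(q^4 - 3*q^3 - 33*q^2 + 55*q + 300) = (q - 1)*(q + 2)*(q + 3)*(q^3 - 6*q^2 - 15*q + 100) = (q - 5)*(q - 1)*(q + 2)*(q + 3)*(q^2 - q - 20) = (q - 5)^2*(q - 1)*(q + 2)*(q + 3)*(q + 4)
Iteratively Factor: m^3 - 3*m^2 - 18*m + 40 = (m - 2)*(m^2 - m - 20) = (m - 2)*(m + 4)*(m - 5)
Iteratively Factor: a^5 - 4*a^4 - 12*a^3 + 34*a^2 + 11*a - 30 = (a - 2)*(a^4 - 2*a^3 - 16*a^2 + 2*a + 15) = (a - 2)*(a - 1)*(a^3 - a^2 - 17*a - 15) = (a - 5)*(a - 2)*(a - 1)*(a^2 + 4*a + 3) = (a - 5)*(a - 2)*(a - 1)*(a + 3)*(a + 1)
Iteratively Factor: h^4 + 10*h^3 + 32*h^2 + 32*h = (h + 2)*(h^3 + 8*h^2 + 16*h) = (h + 2)*(h + 4)*(h^2 + 4*h) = h*(h + 2)*(h + 4)*(h + 4)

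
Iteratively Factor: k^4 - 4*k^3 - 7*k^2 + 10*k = (k + 2)*(k^3 - 6*k^2 + 5*k) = k*(k + 2)*(k^2 - 6*k + 5) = k*(k - 5)*(k + 2)*(k - 1)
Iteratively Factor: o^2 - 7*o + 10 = (o - 2)*(o - 5)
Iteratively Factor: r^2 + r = (r)*(r + 1)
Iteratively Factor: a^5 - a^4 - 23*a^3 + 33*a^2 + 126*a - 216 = (a + 3)*(a^4 - 4*a^3 - 11*a^2 + 66*a - 72) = (a - 3)*(a + 3)*(a^3 - a^2 - 14*a + 24) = (a - 3)*(a + 3)*(a + 4)*(a^2 - 5*a + 6) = (a - 3)^2*(a + 3)*(a + 4)*(a - 2)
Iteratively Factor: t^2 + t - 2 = (t - 1)*(t + 2)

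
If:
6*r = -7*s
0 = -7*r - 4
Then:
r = -4/7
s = 24/49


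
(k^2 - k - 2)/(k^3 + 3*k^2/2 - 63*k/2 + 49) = 2*(k + 1)/(2*k^2 + 7*k - 49)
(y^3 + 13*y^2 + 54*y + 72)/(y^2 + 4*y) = y + 9 + 18/y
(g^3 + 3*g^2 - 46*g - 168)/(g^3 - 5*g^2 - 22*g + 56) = (g + 6)/(g - 2)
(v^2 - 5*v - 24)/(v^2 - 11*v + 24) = (v + 3)/(v - 3)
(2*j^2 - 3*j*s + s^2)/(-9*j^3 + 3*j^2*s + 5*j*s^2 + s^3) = (-2*j + s)/(9*j^2 + 6*j*s + s^2)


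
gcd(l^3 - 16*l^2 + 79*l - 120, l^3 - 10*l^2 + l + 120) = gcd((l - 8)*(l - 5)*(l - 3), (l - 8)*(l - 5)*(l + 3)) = l^2 - 13*l + 40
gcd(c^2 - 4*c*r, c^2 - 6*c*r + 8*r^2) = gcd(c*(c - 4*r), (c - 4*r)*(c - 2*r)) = -c + 4*r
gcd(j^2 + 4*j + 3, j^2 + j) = j + 1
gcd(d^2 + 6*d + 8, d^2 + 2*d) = d + 2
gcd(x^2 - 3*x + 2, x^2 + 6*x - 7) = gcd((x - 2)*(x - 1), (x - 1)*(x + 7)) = x - 1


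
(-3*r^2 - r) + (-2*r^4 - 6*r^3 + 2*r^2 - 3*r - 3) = -2*r^4 - 6*r^3 - r^2 - 4*r - 3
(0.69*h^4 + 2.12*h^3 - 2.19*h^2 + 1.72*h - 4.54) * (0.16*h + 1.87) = 0.1104*h^5 + 1.6295*h^4 + 3.614*h^3 - 3.8201*h^2 + 2.49*h - 8.4898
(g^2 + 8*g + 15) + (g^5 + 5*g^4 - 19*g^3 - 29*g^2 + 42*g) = g^5 + 5*g^4 - 19*g^3 - 28*g^2 + 50*g + 15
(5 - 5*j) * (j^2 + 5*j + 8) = -5*j^3 - 20*j^2 - 15*j + 40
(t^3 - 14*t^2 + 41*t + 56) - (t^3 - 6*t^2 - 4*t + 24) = -8*t^2 + 45*t + 32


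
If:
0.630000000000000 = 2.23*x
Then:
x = 0.28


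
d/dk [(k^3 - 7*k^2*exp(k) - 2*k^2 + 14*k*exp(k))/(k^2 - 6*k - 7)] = (-2*k*(k - 3)*(k^2 - 7*k*exp(k) - 2*k + 14*exp(k)) + (-k^2 + 6*k + 7)*(7*k^2*exp(k) - 3*k^2 + 4*k - 14*exp(k)))/(-k^2 + 6*k + 7)^2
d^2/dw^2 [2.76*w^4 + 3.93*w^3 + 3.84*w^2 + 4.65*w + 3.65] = 33.12*w^2 + 23.58*w + 7.68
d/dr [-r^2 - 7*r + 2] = -2*r - 7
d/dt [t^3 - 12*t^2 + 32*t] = 3*t^2 - 24*t + 32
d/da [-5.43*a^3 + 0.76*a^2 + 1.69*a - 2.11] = -16.29*a^2 + 1.52*a + 1.69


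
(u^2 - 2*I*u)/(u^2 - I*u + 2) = u/(u + I)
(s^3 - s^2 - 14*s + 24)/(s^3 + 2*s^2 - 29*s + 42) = (s + 4)/(s + 7)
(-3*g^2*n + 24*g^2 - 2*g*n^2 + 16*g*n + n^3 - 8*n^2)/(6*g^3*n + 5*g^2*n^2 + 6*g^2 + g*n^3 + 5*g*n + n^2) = (-3*g^2*n + 24*g^2 - 2*g*n^2 + 16*g*n + n^3 - 8*n^2)/(6*g^3*n + 5*g^2*n^2 + 6*g^2 + g*n^3 + 5*g*n + n^2)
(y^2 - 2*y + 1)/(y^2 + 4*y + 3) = (y^2 - 2*y + 1)/(y^2 + 4*y + 3)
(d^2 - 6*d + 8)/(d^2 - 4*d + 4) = (d - 4)/(d - 2)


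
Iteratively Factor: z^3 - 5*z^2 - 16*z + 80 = (z - 4)*(z^2 - z - 20) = (z - 5)*(z - 4)*(z + 4)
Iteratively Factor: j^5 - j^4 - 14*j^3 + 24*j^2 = (j - 2)*(j^4 + j^3 - 12*j^2) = (j - 3)*(j - 2)*(j^3 + 4*j^2) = j*(j - 3)*(j - 2)*(j^2 + 4*j) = j*(j - 3)*(j - 2)*(j + 4)*(j)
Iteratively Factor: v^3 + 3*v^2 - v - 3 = (v + 3)*(v^2 - 1) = (v + 1)*(v + 3)*(v - 1)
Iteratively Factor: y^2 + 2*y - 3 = (y - 1)*(y + 3)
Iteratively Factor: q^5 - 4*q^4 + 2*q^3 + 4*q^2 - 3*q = (q + 1)*(q^4 - 5*q^3 + 7*q^2 - 3*q) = (q - 1)*(q + 1)*(q^3 - 4*q^2 + 3*q) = (q - 1)^2*(q + 1)*(q^2 - 3*q) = q*(q - 1)^2*(q + 1)*(q - 3)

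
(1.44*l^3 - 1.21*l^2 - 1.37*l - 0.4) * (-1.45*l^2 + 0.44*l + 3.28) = -2.088*l^5 + 2.3881*l^4 + 6.1773*l^3 - 3.9916*l^2 - 4.6696*l - 1.312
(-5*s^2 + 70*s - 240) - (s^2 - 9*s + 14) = -6*s^2 + 79*s - 254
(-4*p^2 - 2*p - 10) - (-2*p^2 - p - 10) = -2*p^2 - p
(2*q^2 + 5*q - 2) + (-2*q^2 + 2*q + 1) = 7*q - 1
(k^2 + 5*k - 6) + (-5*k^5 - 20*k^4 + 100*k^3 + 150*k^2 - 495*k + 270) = -5*k^5 - 20*k^4 + 100*k^3 + 151*k^2 - 490*k + 264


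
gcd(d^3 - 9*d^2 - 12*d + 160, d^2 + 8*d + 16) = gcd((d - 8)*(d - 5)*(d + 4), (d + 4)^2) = d + 4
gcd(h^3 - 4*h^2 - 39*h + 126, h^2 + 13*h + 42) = h + 6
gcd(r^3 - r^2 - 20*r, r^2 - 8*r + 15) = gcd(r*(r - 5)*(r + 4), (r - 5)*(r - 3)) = r - 5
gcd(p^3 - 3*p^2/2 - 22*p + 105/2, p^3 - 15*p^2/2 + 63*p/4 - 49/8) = p - 7/2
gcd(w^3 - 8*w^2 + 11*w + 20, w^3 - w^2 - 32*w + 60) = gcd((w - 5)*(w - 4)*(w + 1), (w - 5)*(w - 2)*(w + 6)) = w - 5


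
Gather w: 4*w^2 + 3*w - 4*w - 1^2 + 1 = 4*w^2 - w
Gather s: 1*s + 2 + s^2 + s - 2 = s^2 + 2*s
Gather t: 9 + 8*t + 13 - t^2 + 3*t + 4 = -t^2 + 11*t + 26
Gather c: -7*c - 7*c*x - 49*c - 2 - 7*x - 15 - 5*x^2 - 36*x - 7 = c*(-7*x - 56) - 5*x^2 - 43*x - 24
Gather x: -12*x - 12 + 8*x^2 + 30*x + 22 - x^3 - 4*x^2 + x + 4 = -x^3 + 4*x^2 + 19*x + 14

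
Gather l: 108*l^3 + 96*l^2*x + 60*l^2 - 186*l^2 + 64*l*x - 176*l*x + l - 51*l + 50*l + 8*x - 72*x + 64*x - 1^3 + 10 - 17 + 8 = 108*l^3 + l^2*(96*x - 126) - 112*l*x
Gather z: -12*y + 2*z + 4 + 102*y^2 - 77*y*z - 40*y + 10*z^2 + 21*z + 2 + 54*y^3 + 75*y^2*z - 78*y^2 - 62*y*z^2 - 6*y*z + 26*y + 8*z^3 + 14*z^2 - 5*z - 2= 54*y^3 + 24*y^2 - 26*y + 8*z^3 + z^2*(24 - 62*y) + z*(75*y^2 - 83*y + 18) + 4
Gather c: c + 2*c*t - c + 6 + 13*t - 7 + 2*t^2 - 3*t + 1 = 2*c*t + 2*t^2 + 10*t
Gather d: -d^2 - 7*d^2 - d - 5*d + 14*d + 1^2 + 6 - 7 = -8*d^2 + 8*d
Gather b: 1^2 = 1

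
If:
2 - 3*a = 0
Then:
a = 2/3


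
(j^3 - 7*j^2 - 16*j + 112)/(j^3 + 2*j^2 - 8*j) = (j^2 - 11*j + 28)/(j*(j - 2))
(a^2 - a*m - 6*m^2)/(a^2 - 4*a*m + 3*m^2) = (a + 2*m)/(a - m)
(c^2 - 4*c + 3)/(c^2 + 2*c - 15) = (c - 1)/(c + 5)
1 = 1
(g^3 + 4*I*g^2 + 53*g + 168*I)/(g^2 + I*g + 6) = (g^2 + I*g + 56)/(g - 2*I)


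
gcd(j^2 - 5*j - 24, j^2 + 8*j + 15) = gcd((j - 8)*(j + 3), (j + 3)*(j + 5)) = j + 3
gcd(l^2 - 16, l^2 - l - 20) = l + 4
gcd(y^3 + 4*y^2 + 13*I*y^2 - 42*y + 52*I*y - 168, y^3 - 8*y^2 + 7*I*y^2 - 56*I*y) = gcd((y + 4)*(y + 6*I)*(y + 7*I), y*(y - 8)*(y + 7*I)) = y + 7*I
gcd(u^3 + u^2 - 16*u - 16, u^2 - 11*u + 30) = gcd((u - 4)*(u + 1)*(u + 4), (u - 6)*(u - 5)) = 1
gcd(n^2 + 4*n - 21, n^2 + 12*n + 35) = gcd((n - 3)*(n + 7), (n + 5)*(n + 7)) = n + 7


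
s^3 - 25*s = s*(s - 5)*(s + 5)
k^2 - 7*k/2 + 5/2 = (k - 5/2)*(k - 1)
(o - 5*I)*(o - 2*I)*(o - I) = o^3 - 8*I*o^2 - 17*o + 10*I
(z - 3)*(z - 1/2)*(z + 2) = z^3 - 3*z^2/2 - 11*z/2 + 3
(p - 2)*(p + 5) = p^2 + 3*p - 10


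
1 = 1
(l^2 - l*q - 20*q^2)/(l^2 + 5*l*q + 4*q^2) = (l - 5*q)/(l + q)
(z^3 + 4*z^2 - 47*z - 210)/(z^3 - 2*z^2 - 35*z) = (z + 6)/z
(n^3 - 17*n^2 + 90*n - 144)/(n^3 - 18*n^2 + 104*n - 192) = (n - 3)/(n - 4)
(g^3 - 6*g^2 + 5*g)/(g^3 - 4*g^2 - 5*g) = (g - 1)/(g + 1)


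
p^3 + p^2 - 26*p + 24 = (p - 4)*(p - 1)*(p + 6)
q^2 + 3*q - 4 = (q - 1)*(q + 4)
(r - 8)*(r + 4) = r^2 - 4*r - 32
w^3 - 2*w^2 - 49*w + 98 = (w - 7)*(w - 2)*(w + 7)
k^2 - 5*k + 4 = (k - 4)*(k - 1)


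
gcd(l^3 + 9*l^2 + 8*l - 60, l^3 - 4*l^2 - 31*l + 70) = l^2 + 3*l - 10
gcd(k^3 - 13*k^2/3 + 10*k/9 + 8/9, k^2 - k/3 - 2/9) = k^2 - k/3 - 2/9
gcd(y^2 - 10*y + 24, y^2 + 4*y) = 1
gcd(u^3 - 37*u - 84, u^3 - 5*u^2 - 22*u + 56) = u^2 - 3*u - 28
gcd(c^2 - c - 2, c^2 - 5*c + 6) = c - 2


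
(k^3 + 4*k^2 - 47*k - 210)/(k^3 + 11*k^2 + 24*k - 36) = (k^2 - 2*k - 35)/(k^2 + 5*k - 6)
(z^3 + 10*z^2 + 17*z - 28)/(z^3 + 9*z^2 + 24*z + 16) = (z^2 + 6*z - 7)/(z^2 + 5*z + 4)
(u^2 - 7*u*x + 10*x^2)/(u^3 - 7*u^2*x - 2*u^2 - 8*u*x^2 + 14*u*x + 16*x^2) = (u^2 - 7*u*x + 10*x^2)/(u^3 - 7*u^2*x - 2*u^2 - 8*u*x^2 + 14*u*x + 16*x^2)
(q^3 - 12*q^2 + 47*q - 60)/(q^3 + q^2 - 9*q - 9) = (q^2 - 9*q + 20)/(q^2 + 4*q + 3)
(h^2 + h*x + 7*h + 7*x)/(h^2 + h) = (h^2 + h*x + 7*h + 7*x)/(h*(h + 1))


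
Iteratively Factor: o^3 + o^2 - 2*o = (o + 2)*(o^2 - o) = (o - 1)*(o + 2)*(o)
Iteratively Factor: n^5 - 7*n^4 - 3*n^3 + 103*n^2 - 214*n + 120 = (n - 2)*(n^4 - 5*n^3 - 13*n^2 + 77*n - 60) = (n - 2)*(n - 1)*(n^3 - 4*n^2 - 17*n + 60) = (n - 5)*(n - 2)*(n - 1)*(n^2 + n - 12) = (n - 5)*(n - 2)*(n - 1)*(n + 4)*(n - 3)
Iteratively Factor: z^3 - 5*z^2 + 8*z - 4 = (z - 2)*(z^2 - 3*z + 2) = (z - 2)^2*(z - 1)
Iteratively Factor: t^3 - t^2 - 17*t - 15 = (t + 3)*(t^2 - 4*t - 5) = (t + 1)*(t + 3)*(t - 5)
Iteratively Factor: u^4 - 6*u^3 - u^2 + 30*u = (u)*(u^3 - 6*u^2 - u + 30) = u*(u - 3)*(u^2 - 3*u - 10) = u*(u - 5)*(u - 3)*(u + 2)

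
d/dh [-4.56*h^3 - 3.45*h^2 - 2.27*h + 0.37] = -13.68*h^2 - 6.9*h - 2.27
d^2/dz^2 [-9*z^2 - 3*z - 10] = -18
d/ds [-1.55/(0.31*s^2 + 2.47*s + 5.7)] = (0.961*s + 3.8285)/(0.31*s^2 + 2.47*s + 5.7)^2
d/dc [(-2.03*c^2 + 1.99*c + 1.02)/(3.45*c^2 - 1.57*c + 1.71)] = (-3.6784*c^2 - 13.9806*c + 5.0043)/(11.9025*c^4 - 10.833*c^3 + 14.2639*c^2 - 5.3694*c + 2.9241)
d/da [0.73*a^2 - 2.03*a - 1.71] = 1.46*a - 2.03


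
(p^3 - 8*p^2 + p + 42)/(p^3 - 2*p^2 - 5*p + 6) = (p - 7)/(p - 1)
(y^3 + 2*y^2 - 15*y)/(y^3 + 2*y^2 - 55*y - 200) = y*(y - 3)/(y^2 - 3*y - 40)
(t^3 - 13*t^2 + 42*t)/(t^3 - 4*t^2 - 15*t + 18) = t*(t - 7)/(t^2 + 2*t - 3)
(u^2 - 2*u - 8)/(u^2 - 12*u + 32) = (u + 2)/(u - 8)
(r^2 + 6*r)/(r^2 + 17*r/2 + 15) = 2*r/(2*r + 5)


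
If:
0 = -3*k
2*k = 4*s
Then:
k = 0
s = 0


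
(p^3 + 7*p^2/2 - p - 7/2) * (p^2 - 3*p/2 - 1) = p^5 + 2*p^4 - 29*p^3/4 - 11*p^2/2 + 25*p/4 + 7/2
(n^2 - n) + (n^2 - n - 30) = 2*n^2 - 2*n - 30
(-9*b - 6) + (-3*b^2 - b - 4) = -3*b^2 - 10*b - 10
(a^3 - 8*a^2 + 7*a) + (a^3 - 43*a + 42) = 2*a^3 - 8*a^2 - 36*a + 42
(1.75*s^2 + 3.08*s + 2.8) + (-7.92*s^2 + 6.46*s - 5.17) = -6.17*s^2 + 9.54*s - 2.37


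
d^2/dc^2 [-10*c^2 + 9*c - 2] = -20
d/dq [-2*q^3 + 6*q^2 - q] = -6*q^2 + 12*q - 1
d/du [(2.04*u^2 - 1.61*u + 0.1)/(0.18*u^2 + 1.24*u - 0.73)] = (2.8194*u^2 - 3.0144*u + 1.0513)/(0.0324*u^4 + 0.4464*u^3 + 1.2748*u^2 - 1.8104*u + 0.5329)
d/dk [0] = 0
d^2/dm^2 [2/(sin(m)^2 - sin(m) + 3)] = 2*(-4*sin(m)^4 + 3*sin(m)^3 + 17*sin(m)^2 - 9*sin(m) - 4)/(sin(m)^2 - sin(m) + 3)^3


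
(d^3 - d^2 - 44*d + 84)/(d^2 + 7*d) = d - 8 + 12/d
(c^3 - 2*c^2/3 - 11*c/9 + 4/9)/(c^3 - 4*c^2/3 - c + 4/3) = (c - 1/3)/(c - 1)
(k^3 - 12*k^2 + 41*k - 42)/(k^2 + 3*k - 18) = (k^2 - 9*k + 14)/(k + 6)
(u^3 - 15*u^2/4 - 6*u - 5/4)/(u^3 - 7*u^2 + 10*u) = (4*u^2 + 5*u + 1)/(4*u*(u - 2))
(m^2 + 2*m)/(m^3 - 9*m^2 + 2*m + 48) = m/(m^2 - 11*m + 24)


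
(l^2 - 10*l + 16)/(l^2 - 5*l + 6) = (l - 8)/(l - 3)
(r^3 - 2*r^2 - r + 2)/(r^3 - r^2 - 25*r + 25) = (r^2 - r - 2)/(r^2 - 25)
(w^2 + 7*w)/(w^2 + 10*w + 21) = w/(w + 3)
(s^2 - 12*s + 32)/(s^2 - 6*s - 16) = (s - 4)/(s + 2)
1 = 1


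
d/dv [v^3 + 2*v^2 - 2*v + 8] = 3*v^2 + 4*v - 2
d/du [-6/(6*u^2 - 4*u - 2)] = 6*(3*u - 1)/(-3*u^2 + 2*u + 1)^2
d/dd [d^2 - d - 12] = 2*d - 1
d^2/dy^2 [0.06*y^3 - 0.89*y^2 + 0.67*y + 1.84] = 0.36*y - 1.78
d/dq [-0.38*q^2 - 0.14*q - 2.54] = -0.76*q - 0.14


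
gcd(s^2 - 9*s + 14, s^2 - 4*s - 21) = s - 7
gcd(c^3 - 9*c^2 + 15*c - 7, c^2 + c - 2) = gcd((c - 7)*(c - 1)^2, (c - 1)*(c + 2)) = c - 1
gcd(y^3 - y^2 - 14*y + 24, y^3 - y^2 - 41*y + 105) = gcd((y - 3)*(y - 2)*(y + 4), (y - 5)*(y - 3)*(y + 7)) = y - 3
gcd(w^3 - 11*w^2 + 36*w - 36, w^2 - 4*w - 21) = 1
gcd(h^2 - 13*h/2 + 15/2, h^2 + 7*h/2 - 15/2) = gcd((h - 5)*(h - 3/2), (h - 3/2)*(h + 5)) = h - 3/2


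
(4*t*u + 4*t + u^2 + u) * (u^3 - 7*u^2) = 4*t*u^4 - 24*t*u^3 - 28*t*u^2 + u^5 - 6*u^4 - 7*u^3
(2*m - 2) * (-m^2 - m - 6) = -2*m^3 - 10*m + 12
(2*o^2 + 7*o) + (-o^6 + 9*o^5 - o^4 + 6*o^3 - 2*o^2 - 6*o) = -o^6 + 9*o^5 - o^4 + 6*o^3 + o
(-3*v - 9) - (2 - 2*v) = -v - 11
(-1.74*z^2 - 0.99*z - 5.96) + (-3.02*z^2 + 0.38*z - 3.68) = -4.76*z^2 - 0.61*z - 9.64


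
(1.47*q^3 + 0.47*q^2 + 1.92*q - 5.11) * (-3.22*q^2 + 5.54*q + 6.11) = -4.7334*q^5 + 6.6304*q^4 + 5.4031*q^3 + 29.9627*q^2 - 16.5782*q - 31.2221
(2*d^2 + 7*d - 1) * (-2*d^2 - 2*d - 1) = -4*d^4 - 18*d^3 - 14*d^2 - 5*d + 1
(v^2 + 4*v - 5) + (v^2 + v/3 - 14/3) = 2*v^2 + 13*v/3 - 29/3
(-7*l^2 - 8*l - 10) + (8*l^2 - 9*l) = l^2 - 17*l - 10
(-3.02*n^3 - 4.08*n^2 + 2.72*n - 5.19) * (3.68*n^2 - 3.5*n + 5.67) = -11.1136*n^5 - 4.4444*n^4 + 7.1662*n^3 - 51.7528*n^2 + 33.5874*n - 29.4273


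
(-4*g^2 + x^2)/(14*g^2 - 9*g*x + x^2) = (2*g + x)/(-7*g + x)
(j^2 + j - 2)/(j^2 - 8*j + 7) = (j + 2)/(j - 7)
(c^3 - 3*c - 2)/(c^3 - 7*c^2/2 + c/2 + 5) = 2*(c + 1)/(2*c - 5)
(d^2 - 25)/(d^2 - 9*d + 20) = (d + 5)/(d - 4)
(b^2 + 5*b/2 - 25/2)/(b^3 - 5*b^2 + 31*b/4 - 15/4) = 2*(b + 5)/(2*b^2 - 5*b + 3)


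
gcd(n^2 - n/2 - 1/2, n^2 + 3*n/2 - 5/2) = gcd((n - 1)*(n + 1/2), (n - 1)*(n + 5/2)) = n - 1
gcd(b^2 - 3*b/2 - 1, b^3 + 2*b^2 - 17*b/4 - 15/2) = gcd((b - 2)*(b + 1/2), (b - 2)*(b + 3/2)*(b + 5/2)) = b - 2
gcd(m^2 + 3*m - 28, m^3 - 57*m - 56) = m + 7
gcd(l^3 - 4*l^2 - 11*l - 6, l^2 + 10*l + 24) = 1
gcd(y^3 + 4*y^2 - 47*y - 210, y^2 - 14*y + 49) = y - 7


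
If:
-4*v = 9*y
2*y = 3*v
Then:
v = 0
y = 0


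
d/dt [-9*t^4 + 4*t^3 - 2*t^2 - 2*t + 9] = -36*t^3 + 12*t^2 - 4*t - 2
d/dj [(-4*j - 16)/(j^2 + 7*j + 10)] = 4*(j^2 + 8*j + 18)/(j^4 + 14*j^3 + 69*j^2 + 140*j + 100)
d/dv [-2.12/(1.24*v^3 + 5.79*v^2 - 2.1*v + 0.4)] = (7.8864*v^2 + 24.5496*v - 4.452)/(1.24*v^3 + 5.79*v^2 - 2.1*v + 0.4)^2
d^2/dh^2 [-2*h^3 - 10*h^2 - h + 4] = -12*h - 20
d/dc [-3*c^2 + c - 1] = 1 - 6*c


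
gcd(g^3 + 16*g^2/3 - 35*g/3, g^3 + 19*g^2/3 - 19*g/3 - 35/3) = g^2 + 16*g/3 - 35/3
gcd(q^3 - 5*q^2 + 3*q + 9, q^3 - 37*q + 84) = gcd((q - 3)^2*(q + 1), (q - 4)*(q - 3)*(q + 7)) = q - 3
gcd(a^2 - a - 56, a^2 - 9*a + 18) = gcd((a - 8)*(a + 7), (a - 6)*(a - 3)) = 1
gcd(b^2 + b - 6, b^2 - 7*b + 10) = b - 2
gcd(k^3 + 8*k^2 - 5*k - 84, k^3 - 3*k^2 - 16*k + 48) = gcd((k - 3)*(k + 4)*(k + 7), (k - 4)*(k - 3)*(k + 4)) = k^2 + k - 12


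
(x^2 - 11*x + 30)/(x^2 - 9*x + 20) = (x - 6)/(x - 4)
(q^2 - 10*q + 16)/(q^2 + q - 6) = (q - 8)/(q + 3)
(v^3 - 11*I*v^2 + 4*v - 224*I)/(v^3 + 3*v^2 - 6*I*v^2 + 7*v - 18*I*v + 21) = (v^2 - 4*I*v + 32)/(v^2 + v*(3 + I) + 3*I)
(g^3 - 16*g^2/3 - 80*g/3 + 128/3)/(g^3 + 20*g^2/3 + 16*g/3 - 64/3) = (g - 8)/(g + 4)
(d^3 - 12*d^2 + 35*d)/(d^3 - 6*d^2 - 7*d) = (d - 5)/(d + 1)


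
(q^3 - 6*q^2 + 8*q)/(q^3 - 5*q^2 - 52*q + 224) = q*(q - 2)/(q^2 - q - 56)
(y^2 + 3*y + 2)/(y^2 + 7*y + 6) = (y + 2)/(y + 6)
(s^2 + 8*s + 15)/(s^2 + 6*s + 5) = (s + 3)/(s + 1)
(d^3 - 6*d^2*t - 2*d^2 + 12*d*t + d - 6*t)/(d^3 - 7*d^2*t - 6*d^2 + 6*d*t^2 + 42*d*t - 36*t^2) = (-d^2 + 2*d - 1)/(-d^2 + d*t + 6*d - 6*t)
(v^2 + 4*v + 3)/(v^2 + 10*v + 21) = (v + 1)/(v + 7)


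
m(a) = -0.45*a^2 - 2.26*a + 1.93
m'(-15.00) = 11.24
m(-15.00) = -65.42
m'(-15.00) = 11.24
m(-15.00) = -65.42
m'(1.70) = -3.79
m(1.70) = -3.21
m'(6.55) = -8.16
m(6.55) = -32.18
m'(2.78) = -4.76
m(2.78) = -7.83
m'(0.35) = -2.58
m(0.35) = 1.08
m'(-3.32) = 0.73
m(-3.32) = 4.47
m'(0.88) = -3.05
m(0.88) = -0.41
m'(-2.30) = -0.19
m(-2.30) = 4.75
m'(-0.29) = -2.00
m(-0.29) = 2.55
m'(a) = -0.9*a - 2.26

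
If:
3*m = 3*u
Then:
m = u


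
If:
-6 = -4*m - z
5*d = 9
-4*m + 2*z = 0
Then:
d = 9/5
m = 1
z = 2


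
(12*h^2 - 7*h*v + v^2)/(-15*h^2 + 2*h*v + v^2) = (-4*h + v)/(5*h + v)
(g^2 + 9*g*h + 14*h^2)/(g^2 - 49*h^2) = (g + 2*h)/(g - 7*h)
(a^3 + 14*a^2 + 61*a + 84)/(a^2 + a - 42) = (a^2 + 7*a + 12)/(a - 6)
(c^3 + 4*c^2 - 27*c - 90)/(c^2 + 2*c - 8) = (c^3 + 4*c^2 - 27*c - 90)/(c^2 + 2*c - 8)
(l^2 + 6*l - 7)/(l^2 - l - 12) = (-l^2 - 6*l + 7)/(-l^2 + l + 12)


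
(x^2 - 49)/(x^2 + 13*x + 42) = (x - 7)/(x + 6)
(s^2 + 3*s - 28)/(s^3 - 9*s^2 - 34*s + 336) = (s^2 + 3*s - 28)/(s^3 - 9*s^2 - 34*s + 336)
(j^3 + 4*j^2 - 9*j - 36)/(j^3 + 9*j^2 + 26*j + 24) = (j - 3)/(j + 2)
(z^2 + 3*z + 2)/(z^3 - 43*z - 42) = (z + 2)/(z^2 - z - 42)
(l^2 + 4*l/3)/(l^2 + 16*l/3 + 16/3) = l/(l + 4)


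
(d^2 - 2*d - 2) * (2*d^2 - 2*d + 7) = 2*d^4 - 6*d^3 + 7*d^2 - 10*d - 14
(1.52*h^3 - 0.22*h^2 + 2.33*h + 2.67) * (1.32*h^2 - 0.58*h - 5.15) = 2.0064*h^5 - 1.172*h^4 - 4.6248*h^3 + 3.306*h^2 - 13.5481*h - 13.7505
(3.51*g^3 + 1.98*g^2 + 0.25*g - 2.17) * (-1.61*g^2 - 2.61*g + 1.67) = -5.6511*g^5 - 12.3489*g^4 + 0.291399999999999*g^3 + 6.1478*g^2 + 6.0812*g - 3.6239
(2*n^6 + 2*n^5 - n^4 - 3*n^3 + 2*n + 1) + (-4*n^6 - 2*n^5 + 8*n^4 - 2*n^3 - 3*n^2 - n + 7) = -2*n^6 + 7*n^4 - 5*n^3 - 3*n^2 + n + 8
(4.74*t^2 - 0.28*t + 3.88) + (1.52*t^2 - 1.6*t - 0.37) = 6.26*t^2 - 1.88*t + 3.51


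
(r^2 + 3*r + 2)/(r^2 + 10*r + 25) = (r^2 + 3*r + 2)/(r^2 + 10*r + 25)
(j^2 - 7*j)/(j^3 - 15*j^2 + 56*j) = 1/(j - 8)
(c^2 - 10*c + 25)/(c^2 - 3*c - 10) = (c - 5)/(c + 2)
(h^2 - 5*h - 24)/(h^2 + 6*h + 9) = (h - 8)/(h + 3)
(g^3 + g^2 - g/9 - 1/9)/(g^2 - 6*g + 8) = (g^3 + g^2 - g/9 - 1/9)/(g^2 - 6*g + 8)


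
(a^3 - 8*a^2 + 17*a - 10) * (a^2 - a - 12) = a^5 - 9*a^4 + 13*a^3 + 69*a^2 - 194*a + 120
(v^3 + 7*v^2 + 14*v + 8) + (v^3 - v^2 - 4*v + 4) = 2*v^3 + 6*v^2 + 10*v + 12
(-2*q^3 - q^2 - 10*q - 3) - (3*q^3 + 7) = -5*q^3 - q^2 - 10*q - 10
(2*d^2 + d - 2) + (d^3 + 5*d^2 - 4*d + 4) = d^3 + 7*d^2 - 3*d + 2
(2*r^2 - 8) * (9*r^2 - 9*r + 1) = 18*r^4 - 18*r^3 - 70*r^2 + 72*r - 8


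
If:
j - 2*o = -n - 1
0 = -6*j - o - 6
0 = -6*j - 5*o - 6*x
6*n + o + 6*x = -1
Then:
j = -53/60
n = -91/60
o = -7/10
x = 22/15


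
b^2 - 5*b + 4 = (b - 4)*(b - 1)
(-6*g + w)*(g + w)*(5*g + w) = -30*g^3 - 31*g^2*w + w^3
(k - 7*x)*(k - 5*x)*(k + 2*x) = k^3 - 10*k^2*x + 11*k*x^2 + 70*x^3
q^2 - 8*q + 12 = (q - 6)*(q - 2)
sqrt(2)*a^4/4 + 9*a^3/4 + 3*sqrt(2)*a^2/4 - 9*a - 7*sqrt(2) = (a/2 + 1)*(a - 2)*(a + 7*sqrt(2)/2)*(sqrt(2)*a/2 + 1)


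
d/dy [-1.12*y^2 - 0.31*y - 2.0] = -2.24*y - 0.31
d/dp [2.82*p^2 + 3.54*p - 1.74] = 5.64*p + 3.54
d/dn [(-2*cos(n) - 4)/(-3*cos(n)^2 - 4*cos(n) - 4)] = 2*(3*cos(n)^2 + 12*cos(n) + 4)*sin(n)/(-3*sin(n)^2 + 4*cos(n) + 7)^2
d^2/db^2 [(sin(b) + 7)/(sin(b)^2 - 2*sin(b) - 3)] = (-sin(b)^4 - 29*sin(b)^3 + 55*sin(b)^2 - 119*sin(b) + 86)/((sin(b) - 3)^3*(sin(b) + 1)^2)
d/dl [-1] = 0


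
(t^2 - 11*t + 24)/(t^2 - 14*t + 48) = (t - 3)/(t - 6)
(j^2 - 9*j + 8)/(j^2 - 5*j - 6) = (-j^2 + 9*j - 8)/(-j^2 + 5*j + 6)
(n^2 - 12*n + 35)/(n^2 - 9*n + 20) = (n - 7)/(n - 4)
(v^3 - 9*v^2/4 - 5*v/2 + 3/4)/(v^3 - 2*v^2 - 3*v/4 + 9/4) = (4*v^2 - 13*v + 3)/(4*v^2 - 12*v + 9)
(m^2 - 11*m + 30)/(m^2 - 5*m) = (m - 6)/m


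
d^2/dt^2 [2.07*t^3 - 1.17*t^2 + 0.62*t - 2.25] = 12.42*t - 2.34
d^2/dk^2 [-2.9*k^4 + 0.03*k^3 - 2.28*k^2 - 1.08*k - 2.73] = -34.8*k^2 + 0.18*k - 4.56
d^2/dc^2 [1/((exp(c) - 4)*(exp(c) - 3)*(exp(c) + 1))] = (9*exp(5*c) - 66*exp(4*c) + 154*exp(3*c) - 198*exp(2*c) + 313*exp(c) - 60)*exp(c)/(exp(9*c) - 18*exp(8*c) + 123*exp(7*c) - 360*exp(6*c) + 183*exp(5*c) + 1206*exp(4*c) - 1603*exp(3*c) - 1692*exp(2*c) + 2160*exp(c) + 1728)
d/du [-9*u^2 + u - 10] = 1 - 18*u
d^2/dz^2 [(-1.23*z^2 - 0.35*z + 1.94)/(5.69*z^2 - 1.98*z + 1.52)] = (5.6843418860808e-14*z^4 - 50.378122*z^3 + 440.685948*z^2 - 112.976088*z - 26.136496)/(184.220009*z^6 - 192.314034*z^5 + 214.556244*z^4 - 110.510136*z^3 + 57.315552*z^2 - 13.723776*z + 3.511808)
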